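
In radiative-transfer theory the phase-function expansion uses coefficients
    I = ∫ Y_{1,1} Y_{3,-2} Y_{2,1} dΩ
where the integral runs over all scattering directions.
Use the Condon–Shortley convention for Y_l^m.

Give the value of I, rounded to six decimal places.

0.261169

Checks pass: Σm=0; 6 even; l₃=2∈[2,4].
(2·1+1)(2·3+1)(2·2+1) = 105
Δ: 2! 0! 4! / 7! → 1/105
sum: t=1:−1/4 = -1/4
3j²(1 3 2; 0 0 0) = Δ·Π!·Σ² = 3/35  (sign -1)
sum: t=0:+1/12 = 1/12
3j²(1 3 2; 1 -2 1) = Δ·Π!·Σ² = 2/21  (sign -1)
combine: 4πI² = 105·3/35·2/21 = 6/7
take √, sign +1: I = 0.26116903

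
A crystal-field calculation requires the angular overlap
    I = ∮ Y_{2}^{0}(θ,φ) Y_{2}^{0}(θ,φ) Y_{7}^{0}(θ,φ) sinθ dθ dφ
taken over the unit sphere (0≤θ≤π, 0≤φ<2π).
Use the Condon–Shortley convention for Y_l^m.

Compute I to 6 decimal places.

|2−2|≤7≤2+2 violated ⇒ I = 0

0.000000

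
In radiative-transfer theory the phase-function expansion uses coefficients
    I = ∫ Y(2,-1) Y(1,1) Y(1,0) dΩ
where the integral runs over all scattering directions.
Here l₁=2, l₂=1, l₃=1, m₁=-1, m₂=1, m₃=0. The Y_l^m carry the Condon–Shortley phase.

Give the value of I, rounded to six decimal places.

-0.218510

m-sum 0 ✓  L=4 even ✓  1≤1≤3 ✓
Π(2lᵢ+1) = 5×3×3 = 45
triangle coeff Δ(2,1,1) = 1/30
Σ_t [1,1]: t=1:−1/1 = -1/1
(3j)²=2/15 [(2 1 1; 0 0 0)], sign=+1
Σ_t [2,2]: t=2:+1/2 = 1/2
(3j)²=1/10 [(2 1 1; -1 1 0)], sign=-1
⇒ 4πI² = 3/5
I = (-1)√(3/5/(4π)) = -0.21850969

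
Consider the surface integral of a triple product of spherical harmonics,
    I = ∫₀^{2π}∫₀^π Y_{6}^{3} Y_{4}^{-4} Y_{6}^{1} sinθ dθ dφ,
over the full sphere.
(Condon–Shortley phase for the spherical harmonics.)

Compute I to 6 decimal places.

m-sum 0 ✓  L=16 even ✓  2≤6≤10 ✓
Π(2lᵢ+1) = 13×9×13 = 1521
triangle coeff Δ(6,4,6) = 1/15315300
Σ_t [0,4]: t=0:+1/829440 t=1:−1/25920 t=2:+1/9216 t=3:−1/25920 t=4:+1/829440 = 7/207360
(3j)²=28/2431 [(6 4 6; 0 0 0)], sign=+1
Σ_t [0,0]: t=0:+1/414720 = 1/414720
(3j)²=49/2431 [(6 4 6; 3 -4 1)], sign=-1
⇒ 4πI² = 12348/34969
I = (-1)√(12348/34969/(4π)) = -0.16763001

-0.167630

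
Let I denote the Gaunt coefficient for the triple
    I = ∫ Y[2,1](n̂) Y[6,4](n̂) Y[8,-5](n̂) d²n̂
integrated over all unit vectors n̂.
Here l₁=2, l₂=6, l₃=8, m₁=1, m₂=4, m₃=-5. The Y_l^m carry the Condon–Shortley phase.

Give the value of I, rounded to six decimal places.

Checks pass: Σm=0; 16 even; l₃=8∈[4,8].
(2·2+1)(2·6+1)(2·8+1) = 1105
Δ: 0! 4! 12! / 17! → 1/30940
sum: t=0:+1/2073600 = 1/2073600
3j²(2 6 8; 0 0 0) = Δ·Π!·Σ² = 28/1105  (sign +1)
sum: t=0:+1/43545600 = 1/43545600
3j²(2 6 8; 1 4 -5) = Δ·Π!·Σ² = 33/1190  (sign -1)
combine: 4πI² = 1105·28/1105·33/1190 = 66/85
take √, sign -1: I = -0.24857507

-0.248575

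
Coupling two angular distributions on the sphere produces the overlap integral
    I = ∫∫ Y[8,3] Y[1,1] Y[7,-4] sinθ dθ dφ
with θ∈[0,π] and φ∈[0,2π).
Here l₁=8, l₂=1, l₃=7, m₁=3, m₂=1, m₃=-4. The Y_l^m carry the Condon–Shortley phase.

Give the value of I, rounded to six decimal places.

-0.096758

m-sum 0 ✓  L=16 even ✓  7≤7≤9 ✓
Π(2lᵢ+1) = 17×3×15 = 765
triangle coeff Δ(8,1,7) = 1/2040
Σ_t [1,1]: t=1:−1/25401600 = -1/25401600
(3j)²=8/255 [(8 1 7; 0 0 0)], sign=+1
Σ_t [2,2]: t=2:+1/479001600 = 1/479001600
(3j)²=1/204 [(8 1 7; 3 1 -4)], sign=-1
⇒ 4πI² = 2/17
I = (-1)√(2/17/(4π)) = -0.09675772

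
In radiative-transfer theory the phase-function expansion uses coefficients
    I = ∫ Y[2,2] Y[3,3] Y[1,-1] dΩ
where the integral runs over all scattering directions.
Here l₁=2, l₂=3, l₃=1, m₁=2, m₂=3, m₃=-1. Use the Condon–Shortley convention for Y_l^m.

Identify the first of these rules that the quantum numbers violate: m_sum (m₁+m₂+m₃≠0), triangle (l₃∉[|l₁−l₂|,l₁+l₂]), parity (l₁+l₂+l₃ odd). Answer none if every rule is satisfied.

Σmᵢ = 4  ✗
l₃∈[|l₁−l₂|,l₁+l₂]=[1,5], have l₃=1
Σlᵢ = 6 ⇒ even

m_sum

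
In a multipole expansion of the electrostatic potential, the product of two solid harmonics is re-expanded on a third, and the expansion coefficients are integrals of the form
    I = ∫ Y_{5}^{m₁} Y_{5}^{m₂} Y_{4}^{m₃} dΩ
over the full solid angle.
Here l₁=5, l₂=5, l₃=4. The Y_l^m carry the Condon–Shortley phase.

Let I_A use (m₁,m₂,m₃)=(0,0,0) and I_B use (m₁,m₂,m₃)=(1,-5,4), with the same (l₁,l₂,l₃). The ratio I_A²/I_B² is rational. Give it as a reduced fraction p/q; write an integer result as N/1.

3/1

Same 5,5,4: normalisation and zero-m 3j drop out of the ratio.
A: Δ: 6! 4! 4! / 15! → 1/3153150; sum: t=1:−1/69120 t=2:+1/1728 t=3:−1/576 t=4:+1/1728 t=5:−1/69120 = -7/11520; 3j²(5 5 4; 0 0 0) = Δ·Π!·Σ² = 2/143  (sign -1)
B: Δ: 6! 4! 4! / 15! → 1/3153150; sum: t=0:+1/414720 = 1/414720; 3j²(5 5 4; 1 -5 4) = Δ·Π!·Σ² = 2/429  (sign +1)
I_A²/I_B² = (2/143)/(2/429) = 3/1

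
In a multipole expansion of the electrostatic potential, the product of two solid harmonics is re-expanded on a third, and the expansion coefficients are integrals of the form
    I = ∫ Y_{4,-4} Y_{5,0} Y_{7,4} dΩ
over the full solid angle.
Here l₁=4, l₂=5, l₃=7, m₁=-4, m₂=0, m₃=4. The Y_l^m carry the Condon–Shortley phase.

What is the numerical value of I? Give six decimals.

Rules hold: Σm=0, L=16 even, 1≤7≤9.
N = 9·11·15 = 1485
Δ = 2!·6!·8!/17! = 1/6126120
Racah Σ t=0..2: t=0:+1/69120 t=1:−1/20736 t=2:+1/69120 = -1/51840
⇒ 3j(4 5 7; 0 0 0)² = 280/21879, sgn +1
Racah Σ t=2..2: t=2:+1/1036800 = 1/1036800
⇒ 3j(4 5 7; -4 0 4)² = 14/663, sgn -1
4πI² = N·(3j₀)²·(3jₘ)² = 19600/48841
I = -1·√(0.401302/4π) = -0.17870258

-0.178703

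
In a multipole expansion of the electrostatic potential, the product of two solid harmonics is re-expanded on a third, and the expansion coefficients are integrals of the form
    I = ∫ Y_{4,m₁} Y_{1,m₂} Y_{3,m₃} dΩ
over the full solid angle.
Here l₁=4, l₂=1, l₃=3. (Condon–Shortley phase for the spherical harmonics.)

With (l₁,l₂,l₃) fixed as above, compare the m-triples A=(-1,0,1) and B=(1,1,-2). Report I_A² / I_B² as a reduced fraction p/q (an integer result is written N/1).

Same 4,1,3: normalisation and zero-m 3j drop out of the ratio.
A: Δ: 2! 6! 0! / 9! → 1/252; sum: t=1:−1/48 = -1/48; 3j²(4 1 3; -1 0 1) = Δ·Π!·Σ² = 5/84  (sign -1)
B: Δ: 2! 6! 0! / 9! → 1/252; sum: t=2:+1/240 = 1/240; 3j²(4 1 3; 1 1 -2) = Δ·Π!·Σ² = 1/84  (sign -1)
I_A²/I_B² = (5/84)/(1/84) = 5/1

5/1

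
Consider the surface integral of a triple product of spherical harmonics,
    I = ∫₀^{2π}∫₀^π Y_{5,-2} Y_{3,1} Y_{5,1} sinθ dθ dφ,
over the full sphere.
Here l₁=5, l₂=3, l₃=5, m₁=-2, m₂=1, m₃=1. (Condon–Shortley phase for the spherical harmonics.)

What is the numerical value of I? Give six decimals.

Σlᵢ=13 odd — θ-integrand is odd under cosθ→−cosθ; I=0

0.000000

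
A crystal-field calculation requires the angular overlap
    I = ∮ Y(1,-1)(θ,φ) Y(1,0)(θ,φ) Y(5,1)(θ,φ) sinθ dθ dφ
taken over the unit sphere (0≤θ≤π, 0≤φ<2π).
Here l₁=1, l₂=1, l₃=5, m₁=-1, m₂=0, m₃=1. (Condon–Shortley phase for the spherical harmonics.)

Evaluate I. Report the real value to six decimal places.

0.000000

triangle: need 0≤l₃≤2, have 5; I=0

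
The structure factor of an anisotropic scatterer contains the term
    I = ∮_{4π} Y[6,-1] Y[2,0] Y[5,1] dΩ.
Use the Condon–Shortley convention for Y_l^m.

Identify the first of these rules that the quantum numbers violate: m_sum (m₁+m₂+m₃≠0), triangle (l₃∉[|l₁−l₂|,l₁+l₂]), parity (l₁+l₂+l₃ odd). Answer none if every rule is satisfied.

m₁+m₂+m₃ = -1 + 0 + 1 = 0  ✓
triangle: |6−2|=4 ≤ l₃=5 ≤ 6+2=8  ✓
parity: l₁+l₂+l₃ = 13 is odd  ✗

parity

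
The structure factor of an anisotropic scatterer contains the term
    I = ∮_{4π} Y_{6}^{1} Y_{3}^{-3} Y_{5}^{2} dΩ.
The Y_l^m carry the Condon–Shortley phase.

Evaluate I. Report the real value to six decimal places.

Rules hold: Σm=0, L=14 even, 3≤5≤9.
N = 13·7·11 = 1001
Δ = 4!·8!·2!/15! = 1/675675
Racah Σ t=1..3: t=1:−1/8640 t=2:+1/2304 t=3:−1/8640 = 7/34560
⇒ 3j(6 3 5; 0 0 0)² = 7/429, sgn -1
Racah Σ t=0..0: t=0:+1/34560 = 1/34560
⇒ 3j(6 3 5; 1 -3 2)² = 7/429, sgn -1
4πI² = N·(3j₀)²·(3jₘ)² = 343/1287
I = +1·√(0.266511/4π) = 0.14563067

0.145631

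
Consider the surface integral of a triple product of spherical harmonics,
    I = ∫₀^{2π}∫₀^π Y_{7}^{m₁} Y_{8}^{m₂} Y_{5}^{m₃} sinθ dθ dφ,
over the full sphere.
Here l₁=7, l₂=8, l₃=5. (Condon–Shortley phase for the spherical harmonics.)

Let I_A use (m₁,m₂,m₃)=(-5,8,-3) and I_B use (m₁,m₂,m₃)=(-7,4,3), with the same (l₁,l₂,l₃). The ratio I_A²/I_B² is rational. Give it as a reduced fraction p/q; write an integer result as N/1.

Shared (l₁,l₂,l₃)=(7,8,5): N and (l;000)² cancel in I_A²/I_B².
A: Δ = 10!·4!·6!/21! = 1/814773960; Racah Σ t=10..10: t=10:+1/10450944000 = 1/10450944000; ⇒ 3j(7 8 5; -5 8 -3)² = 88/4845, sgn +1
B: Δ = 10!·4!·6!/21! = 1/814773960; Racah Σ t=10..10: t=10:+1/4180377600 = 1/4180377600; ⇒ 3j(7 8 5; -7 4 3)² = 11/1938, sgn +1
I_A²/I_B² = (88/4845)/(11/1938) = 16/5

16/5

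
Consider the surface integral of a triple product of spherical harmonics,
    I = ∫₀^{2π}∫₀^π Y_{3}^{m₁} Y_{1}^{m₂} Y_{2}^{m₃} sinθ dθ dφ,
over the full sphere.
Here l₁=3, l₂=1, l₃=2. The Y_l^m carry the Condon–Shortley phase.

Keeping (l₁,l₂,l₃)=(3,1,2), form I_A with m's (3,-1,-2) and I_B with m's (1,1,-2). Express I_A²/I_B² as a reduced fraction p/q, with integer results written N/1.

Shared (l₁,l₂,l₃)=(3,1,2): N and (l;000)² cancel in I_A²/I_B².
A: Δ = 2!·4!·0!/7! = 1/105; Racah Σ t=0..0: t=0:+1/48 = 1/48; ⇒ 3j(3 1 2; 3 -1 -2)² = 1/7, sgn +1
B: Δ = 2!·4!·0!/7! = 1/105; Racah Σ t=2..2: t=2:+1/48 = 1/48; ⇒ 3j(3 1 2; 1 1 -2)² = 1/105, sgn +1
I_A²/I_B² = (1/7)/(1/105) = 15/1

15/1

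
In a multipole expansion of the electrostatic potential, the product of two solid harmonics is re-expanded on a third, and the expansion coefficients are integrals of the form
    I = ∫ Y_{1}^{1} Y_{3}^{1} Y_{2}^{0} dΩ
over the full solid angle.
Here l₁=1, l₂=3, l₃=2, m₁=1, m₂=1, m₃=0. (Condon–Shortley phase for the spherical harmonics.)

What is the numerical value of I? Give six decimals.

0.000000

Σmᵢ = 2 ≠ 0, so the φ-integral vanishes; I = 0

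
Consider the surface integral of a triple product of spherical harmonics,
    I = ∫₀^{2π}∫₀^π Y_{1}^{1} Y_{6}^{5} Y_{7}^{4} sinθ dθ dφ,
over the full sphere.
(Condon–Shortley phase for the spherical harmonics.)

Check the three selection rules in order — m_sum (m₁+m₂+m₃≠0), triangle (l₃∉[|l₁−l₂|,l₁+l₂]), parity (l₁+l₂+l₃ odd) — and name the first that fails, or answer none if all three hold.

azimuthal sum: 1 + 5 + 4 = 10  ✗
5 ≤ 7 ≤ 7 (triangle on l)
L = 1 + 6 + 7 = 14 (even)

m_sum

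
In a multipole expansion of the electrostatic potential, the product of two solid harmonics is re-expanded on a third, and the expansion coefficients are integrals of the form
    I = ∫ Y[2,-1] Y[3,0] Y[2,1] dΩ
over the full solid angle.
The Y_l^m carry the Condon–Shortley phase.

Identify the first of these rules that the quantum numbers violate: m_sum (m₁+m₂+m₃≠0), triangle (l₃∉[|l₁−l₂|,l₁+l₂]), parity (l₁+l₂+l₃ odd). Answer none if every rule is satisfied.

parity

Σmᵢ = 0  ✓
l₃∈[|l₁−l₂|,l₁+l₂]=[1,5], have l₃=2  ✓
Σlᵢ = 7 ⇒ odd  ✗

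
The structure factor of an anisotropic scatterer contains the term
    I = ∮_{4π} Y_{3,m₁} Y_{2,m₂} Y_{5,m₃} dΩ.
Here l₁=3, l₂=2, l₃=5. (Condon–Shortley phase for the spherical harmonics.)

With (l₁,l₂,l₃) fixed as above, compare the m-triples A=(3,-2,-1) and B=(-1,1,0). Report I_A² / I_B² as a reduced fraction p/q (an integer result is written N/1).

Same 3,2,5: normalisation and zero-m 3j drop out of the ratio.
A: Δ: 0! 6! 4! / 11! → 1/2310; sum: t=0:+1/17280 = 1/17280; 3j²(3 2 5; 3 -2 -1) = Δ·Π!·Σ² = 1/2310  (sign +1)
B: Δ: 0! 6! 4! / 11! → 1/2310; sum: t=0:+1/288 = 1/288; 3j²(3 2 5; -1 1 0) = Δ·Π!·Σ² = 5/231  (sign -1)
I_A²/I_B² = (1/2310)/(5/231) = 1/50

1/50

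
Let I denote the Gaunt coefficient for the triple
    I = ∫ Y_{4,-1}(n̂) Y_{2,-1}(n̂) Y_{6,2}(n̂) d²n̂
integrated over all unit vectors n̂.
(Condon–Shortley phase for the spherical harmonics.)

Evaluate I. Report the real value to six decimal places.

0.238034

Rules hold: Σm=0, L=12 even, 2≤6≤6.
N = 9·5·13 = 585
Δ = 0!·8!·4!/13! = 1/6435
Racah Σ t=0..0: t=0:+1/2304 = 1/2304
⇒ 3j(4 2 6; 0 0 0)² = 5/143, sgn +1
Racah Σ t=0..0: t=0:+1/4320 = 1/4320
⇒ 3j(4 2 6; -1 -1 2)² = 224/6435, sgn +1
4πI² = N·(3j₀)²·(3jₘ)² = 1120/1573
I = +1·√(0.712015/4π) = 0.23803440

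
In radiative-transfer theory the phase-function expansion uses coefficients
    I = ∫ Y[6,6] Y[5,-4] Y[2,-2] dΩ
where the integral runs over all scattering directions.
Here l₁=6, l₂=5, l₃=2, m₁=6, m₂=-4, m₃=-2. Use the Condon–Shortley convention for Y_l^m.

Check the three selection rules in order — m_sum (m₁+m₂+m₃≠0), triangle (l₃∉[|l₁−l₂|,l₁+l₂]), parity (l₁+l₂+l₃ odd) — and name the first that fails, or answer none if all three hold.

m₁+m₂+m₃ = 6 − 4 − 2 = 0  ✓
triangle: |6−5|=1 ≤ l₃=2 ≤ 6+5=11  ✓
parity: l₁+l₂+l₃ = 13 is odd  ✗

parity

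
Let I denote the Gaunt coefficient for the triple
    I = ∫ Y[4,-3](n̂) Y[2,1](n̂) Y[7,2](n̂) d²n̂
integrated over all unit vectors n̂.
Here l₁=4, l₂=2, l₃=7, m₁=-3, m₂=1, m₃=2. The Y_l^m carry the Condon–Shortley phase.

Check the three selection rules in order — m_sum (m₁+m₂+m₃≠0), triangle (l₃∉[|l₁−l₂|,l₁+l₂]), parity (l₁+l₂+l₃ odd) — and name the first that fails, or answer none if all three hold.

Σmᵢ = 0  ✓
l₃∈[|l₁−l₂|,l₁+l₂]=[2,6], have l₃=7  ✗
Σlᵢ = 13 ⇒ odd

triangle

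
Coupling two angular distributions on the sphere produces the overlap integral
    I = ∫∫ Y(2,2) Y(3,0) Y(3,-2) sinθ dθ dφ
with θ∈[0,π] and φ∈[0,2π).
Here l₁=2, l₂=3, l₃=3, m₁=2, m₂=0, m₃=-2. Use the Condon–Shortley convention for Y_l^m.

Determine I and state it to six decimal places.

Rules hold: Σm=0, L=8 even, 1≤3≤5.
N = 5·7·7 = 245
Δ = 2!·2!·4!/9! = 1/3780
Racah Σ t=0..2: t=0:+1/24 t=1:−1/4 t=2:+1/24 = -1/6
⇒ 3j(2 3 3; 0 0 0)² = 4/105, sgn +1
Racah Σ t=0..0: t=0:+1/24 = 1/24
⇒ 3j(2 3 3; 2 0 -2)² = 1/21, sgn -1
4πI² = N·(3j₀)²·(3jₘ)² = 4/9
I = -1·√(0.444444/4π) = -0.18806319

-0.188063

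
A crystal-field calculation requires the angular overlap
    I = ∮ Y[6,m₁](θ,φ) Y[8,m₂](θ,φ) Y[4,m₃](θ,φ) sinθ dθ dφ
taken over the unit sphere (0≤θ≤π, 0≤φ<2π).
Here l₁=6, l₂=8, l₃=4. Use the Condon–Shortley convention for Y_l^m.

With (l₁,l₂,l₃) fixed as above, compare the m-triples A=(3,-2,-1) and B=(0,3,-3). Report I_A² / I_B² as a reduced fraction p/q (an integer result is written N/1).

6845/9702

Same 6,8,4: normalisation and zero-m 3j drop out of the ratio.
A: Δ: 10! 2! 6! / 19! → 1/23279256; sum: t=1:−1/87091200 t=2:+1/3870720 t=3:−1/2177280 = -37/174182400; 3j²(6 8 4; 3 -2 -1) = Δ·Π!·Σ² = 20535/2586584  (sign +1)
B: Δ: 10! 2! 6! / 19! → 1/23279256; sum: t=5:−1/10368000 t=6:+1/4147200 = 1/6912000; 3j²(6 8 4; 0 3 -3) = Δ·Π!·Σ² = 189/16796  (sign -1)
I_A²/I_B² = (20535/2586584)/(189/16796) = 6845/9702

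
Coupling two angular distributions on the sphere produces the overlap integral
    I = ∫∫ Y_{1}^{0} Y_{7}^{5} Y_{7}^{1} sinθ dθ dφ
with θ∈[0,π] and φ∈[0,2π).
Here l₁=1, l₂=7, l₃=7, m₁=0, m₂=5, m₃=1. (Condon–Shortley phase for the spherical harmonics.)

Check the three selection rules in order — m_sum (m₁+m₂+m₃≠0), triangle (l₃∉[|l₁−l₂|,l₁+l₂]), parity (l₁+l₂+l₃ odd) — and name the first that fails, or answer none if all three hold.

m_sum

azimuthal sum: 0 + 5 + 1 = 6  ✗
6 ≤ 7 ≤ 8 (triangle on l)
L = 1 + 7 + 7 = 15 (odd)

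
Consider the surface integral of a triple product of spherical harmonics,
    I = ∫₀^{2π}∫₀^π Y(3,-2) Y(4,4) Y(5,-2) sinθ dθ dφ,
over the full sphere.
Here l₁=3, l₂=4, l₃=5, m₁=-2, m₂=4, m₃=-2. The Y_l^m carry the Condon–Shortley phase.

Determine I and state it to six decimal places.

-0.109480

Rules hold: Σm=0, L=12 even, 1≤5≤7.
N = 7·9·11 = 693
Δ = 2!·4!·6!/13! = 1/180180
Racah Σ t=0..2: t=0:+1/576 t=1:−1/144 t=2:+1/576 = -1/288
⇒ 3j(3 4 5; 0 0 0)² = 20/1001, sgn +1
Racah Σ t=2..2: t=2:+1/8640 = 1/8640
⇒ 3j(3 4 5; -2 4 -2)² = 14/1287, sgn -1
4πI² = N·(3j₀)²·(3jₘ)² = 280/1859
I = -1·√(0.150619/4π) = -0.10947990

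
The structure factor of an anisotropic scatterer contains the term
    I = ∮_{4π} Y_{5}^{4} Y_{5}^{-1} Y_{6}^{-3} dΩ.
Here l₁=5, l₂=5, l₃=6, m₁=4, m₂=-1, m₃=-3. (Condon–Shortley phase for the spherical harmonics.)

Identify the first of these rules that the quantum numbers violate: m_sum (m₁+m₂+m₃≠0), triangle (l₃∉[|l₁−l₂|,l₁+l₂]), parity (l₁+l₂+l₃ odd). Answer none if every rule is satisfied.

azimuthal sum: 4 − 1 − 3 = 0  ✓
0 ≤ 6 ≤ 10 (triangle on l)  ✓
L = 5 + 5 + 6 = 16 (even)  ✓

none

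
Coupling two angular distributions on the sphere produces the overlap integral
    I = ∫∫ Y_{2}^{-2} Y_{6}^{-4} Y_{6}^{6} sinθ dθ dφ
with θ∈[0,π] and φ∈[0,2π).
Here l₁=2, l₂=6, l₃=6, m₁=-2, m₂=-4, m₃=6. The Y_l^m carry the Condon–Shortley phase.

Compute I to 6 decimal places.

-0.076075

Checks pass: Σm=0; 14 even; l₃=6∈[4,8].
(2·2+1)(2·6+1)(2·6+1) = 845
Δ: 2! 2! 10! / 15! → 1/90090
sum: t=0:+1/69120 t=1:−1/14400 t=2:+1/69120 = -7/172800
3j²(2 6 6; 0 0 0) = Δ·Π!·Σ² = 14/715  (sign -1)
sum: t=2:+1/14515200 = 1/14515200
3j²(2 6 6; -2 -4 6) = Δ·Π!·Σ² = 2/455  (sign +1)
combine: 4πI² = 845·14/715·2/455 = 4/55
take √, sign -1: I = -0.07607531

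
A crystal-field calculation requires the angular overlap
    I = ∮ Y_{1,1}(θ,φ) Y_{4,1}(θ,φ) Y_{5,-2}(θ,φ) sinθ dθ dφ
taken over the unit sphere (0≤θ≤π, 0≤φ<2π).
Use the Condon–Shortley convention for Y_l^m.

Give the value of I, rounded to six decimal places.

0.225034

Rules hold: Σm=0, L=10 even, 3≤5≤5.
N = 3·9·11 = 297
Δ = 0!·2!·8!/11! = 1/495
Racah Σ t=0..0: t=0:+1/576 = 1/576
⇒ 3j(1 4 5; 0 0 0)² = 5/99, sgn -1
Racah Σ t=0..0: t=0:+1/1440 = 1/1440
⇒ 3j(1 4 5; 1 1 -2)² = 7/165, sgn -1
4πI² = N·(3j₀)²·(3jₘ)² = 7/11
I = +1·√(0.636364/4π) = 0.22503380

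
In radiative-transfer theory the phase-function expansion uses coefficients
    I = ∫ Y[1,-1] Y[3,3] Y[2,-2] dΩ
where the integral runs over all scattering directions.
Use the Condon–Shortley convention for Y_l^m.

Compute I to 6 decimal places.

-0.319865

Rules hold: Σm=0, L=6 even, 2≤2≤4.
N = 3·7·5 = 105
Δ = 2!·0!·4!/7! = 1/105
Racah Σ t=1..1: t=1:−1/4 = -1/4
⇒ 3j(1 3 2; 0 0 0)² = 3/35, sgn -1
Racah Σ t=2..2: t=2:+1/48 = 1/48
⇒ 3j(1 3 2; -1 3 -2)² = 1/7, sgn +1
4πI² = N·(3j₀)²·(3jₘ)² = 9/7
I = -1·√(1.28571/4π) = -0.31986543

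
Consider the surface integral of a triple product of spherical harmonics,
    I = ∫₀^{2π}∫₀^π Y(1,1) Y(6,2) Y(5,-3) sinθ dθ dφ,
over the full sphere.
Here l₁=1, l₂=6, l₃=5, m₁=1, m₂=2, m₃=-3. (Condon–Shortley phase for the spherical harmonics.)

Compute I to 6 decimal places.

0.100084

m-sum 0 ✓  L=12 even ✓  5≤5≤7 ✓
Π(2lᵢ+1) = 3×13×11 = 429
triangle coeff Δ(1,6,5) = 1/858
Σ_t [1,1]: t=1:−1/14400 = -1/14400
(3j)²=6/143 [(1 6 5; 0 0 0)], sign=+1
Σ_t [0,0]: t=0:+1/161280 = 1/161280
(3j)²=1/143 [(1 6 5; 1 2 -3)], sign=+1
⇒ 4πI² = 18/143
I = (+1)√(18/143/(4π)) = 0.10008369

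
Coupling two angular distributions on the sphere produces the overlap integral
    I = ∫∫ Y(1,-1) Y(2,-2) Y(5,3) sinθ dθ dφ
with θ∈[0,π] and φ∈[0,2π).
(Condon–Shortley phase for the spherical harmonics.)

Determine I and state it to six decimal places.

0.000000

|1−2|≤5≤1+2 violated ⇒ I = 0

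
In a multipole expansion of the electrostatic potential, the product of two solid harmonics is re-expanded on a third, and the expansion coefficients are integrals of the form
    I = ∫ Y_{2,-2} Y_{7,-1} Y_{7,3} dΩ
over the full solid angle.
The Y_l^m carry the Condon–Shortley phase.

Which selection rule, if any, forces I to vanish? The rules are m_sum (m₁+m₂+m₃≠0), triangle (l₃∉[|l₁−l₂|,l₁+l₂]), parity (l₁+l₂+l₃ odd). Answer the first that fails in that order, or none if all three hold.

Σmᵢ = 0  ✓
l₃∈[|l₁−l₂|,l₁+l₂]=[5,9], have l₃=7  ✓
Σlᵢ = 16 ⇒ even  ✓

none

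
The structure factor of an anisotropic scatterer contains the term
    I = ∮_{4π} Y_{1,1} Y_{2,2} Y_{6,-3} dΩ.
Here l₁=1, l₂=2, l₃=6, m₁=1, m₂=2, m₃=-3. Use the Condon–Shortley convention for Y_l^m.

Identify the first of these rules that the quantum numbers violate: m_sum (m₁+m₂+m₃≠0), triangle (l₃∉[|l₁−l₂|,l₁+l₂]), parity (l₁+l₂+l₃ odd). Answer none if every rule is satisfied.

triangle

m₁+m₂+m₃ = 1 + 2 − 3 = 0  ✓
triangle: |1−2|=1 ≤ l₃=6 ≤ 1+2=3  ✗
parity: l₁+l₂+l₃ = 9 is odd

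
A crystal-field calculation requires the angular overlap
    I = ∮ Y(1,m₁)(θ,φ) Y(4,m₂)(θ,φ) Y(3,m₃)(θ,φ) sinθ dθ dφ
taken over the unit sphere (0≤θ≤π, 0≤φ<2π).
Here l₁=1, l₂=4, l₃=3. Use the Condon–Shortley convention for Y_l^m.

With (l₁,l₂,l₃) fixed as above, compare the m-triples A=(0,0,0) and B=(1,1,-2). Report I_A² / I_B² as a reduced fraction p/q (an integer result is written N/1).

16/3

l's match ⇒ only the (l;m) 3-j factors differ between A and B.
A: triangle coeff Δ(1,4,3) = 1/252; Σ_t [1,1]: t=1:−1/36 = -1/36; (3j)²=4/63 [(1 4 3; 0 0 0)], sign=+1
B: triangle coeff Δ(1,4,3) = 1/252; Σ_t [0,0]: t=0:+1/240 = 1/240; (3j)²=1/84 [(1 4 3; 1 1 -2)], sign=-1
I_A²/I_B² = (4/63)/(1/84) = 16/3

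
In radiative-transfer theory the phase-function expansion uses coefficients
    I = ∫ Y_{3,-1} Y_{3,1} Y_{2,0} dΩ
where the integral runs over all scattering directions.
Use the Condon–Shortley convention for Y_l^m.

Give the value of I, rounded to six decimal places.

m-sum 0 ✓  L=8 even ✓  0≤2≤6 ✓
Π(2lᵢ+1) = 7×7×5 = 245
triangle coeff Δ(3,3,2) = 1/3780
Σ_t [1,3]: t=1:−1/24 t=2:+1/4 t=3:−1/24 = 1/6
(3j)²=4/105 [(3 3 2; 0 0 0)], sign=+1
Σ_t [2,4]: t=2:+1/16 t=3:−1/6 t=4:+1/96 = -3/32
(3j)²=3/140 [(3 3 2; -1 1 0)], sign=-1
⇒ 4πI² = 1/5
I = (-1)√(1/5/(4π)) = -0.12615663

-0.126157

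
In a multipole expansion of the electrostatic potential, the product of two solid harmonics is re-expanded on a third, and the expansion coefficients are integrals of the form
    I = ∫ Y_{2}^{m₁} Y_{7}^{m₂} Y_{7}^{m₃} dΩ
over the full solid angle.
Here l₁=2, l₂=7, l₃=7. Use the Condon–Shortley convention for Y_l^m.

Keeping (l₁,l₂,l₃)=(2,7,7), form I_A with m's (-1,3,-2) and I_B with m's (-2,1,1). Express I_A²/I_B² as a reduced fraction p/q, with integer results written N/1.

l's match ⇒ only the (l;m) 3-j factors differ between A and B.
A: triangle coeff Δ(2,7,7) = 1/185640; Σ_t [1,2]: t=1:−1/4354560 t=2:+1/1935360 = 1/3483648; (3j)²=125/12376 [(2 7 7; -1 3 -2)], sign=-1
B: triangle coeff Δ(2,7,7) = 1/185640; Σ_t [2,2]: t=2:+1/2073600 = 1/2073600; (3j)²=28/1105 [(2 7 7; -2 1 1)], sign=+1
I_A²/I_B² = (125/12376)/(28/1105) = 625/1568

625/1568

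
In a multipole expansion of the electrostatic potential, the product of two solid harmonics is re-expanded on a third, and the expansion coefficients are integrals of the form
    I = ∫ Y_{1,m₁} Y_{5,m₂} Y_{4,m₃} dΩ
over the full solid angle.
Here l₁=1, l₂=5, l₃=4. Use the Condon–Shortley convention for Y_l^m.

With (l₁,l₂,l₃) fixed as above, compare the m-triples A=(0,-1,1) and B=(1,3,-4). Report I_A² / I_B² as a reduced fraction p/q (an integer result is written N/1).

Shared (l₁,l₂,l₃)=(1,5,4): N and (l;000)² cancel in I_A²/I_B².
A: Δ = 2!·0!·8!/11! = 1/495; Racah Σ t=1..1: t=1:−1/720 = -1/720; ⇒ 3j(1 5 4; 0 -1 1)² = 8/165, sgn +1
B: Δ = 2!·0!·8!/11! = 1/495; Racah Σ t=0..0: t=0:+1/80640 = 1/80640; ⇒ 3j(1 5 4; 1 3 -4)² = 1/495, sgn +1
I_A²/I_B² = (8/165)/(1/495) = 24/1

24/1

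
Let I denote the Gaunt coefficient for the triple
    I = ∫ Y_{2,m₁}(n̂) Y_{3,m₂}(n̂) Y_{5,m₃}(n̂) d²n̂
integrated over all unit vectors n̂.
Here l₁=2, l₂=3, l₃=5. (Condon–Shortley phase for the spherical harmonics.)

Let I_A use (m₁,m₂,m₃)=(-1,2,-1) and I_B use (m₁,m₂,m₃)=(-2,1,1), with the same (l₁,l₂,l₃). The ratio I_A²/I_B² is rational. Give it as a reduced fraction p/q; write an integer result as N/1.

8/5

Shared (l₁,l₂,l₃)=(2,3,5): N and (l;000)² cancel in I_A²/I_B².
A: Δ = 0!·4!·6!/11! = 1/2310; Racah Σ t=0..0: t=0:+1/720 = 1/720; ⇒ 3j(2 3 5; -1 2 -1)² = 4/385, sgn +1
B: Δ = 0!·4!·6!/11! = 1/2310; Racah Σ t=0..0: t=0:+1/1152 = 1/1152; ⇒ 3j(2 3 5; -2 1 1)² = 1/154, sgn +1
I_A²/I_B² = (4/385)/(1/154) = 8/5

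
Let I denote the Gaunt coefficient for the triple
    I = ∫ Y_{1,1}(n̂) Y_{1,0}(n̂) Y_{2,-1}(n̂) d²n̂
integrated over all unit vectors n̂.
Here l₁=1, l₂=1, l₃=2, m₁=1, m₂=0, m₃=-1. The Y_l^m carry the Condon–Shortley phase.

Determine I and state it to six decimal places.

m-sum 0 ✓  L=4 even ✓  0≤2≤2 ✓
Π(2lᵢ+1) = 3×3×5 = 45
triangle coeff Δ(1,1,2) = 1/30
Σ_t [0,0]: t=0:+1/1 = 1/1
(3j)²=2/15 [(1 1 2; 0 0 0)], sign=+1
Σ_t [0,0]: t=0:+1/2 = 1/2
(3j)²=1/10 [(1 1 2; 1 0 -1)], sign=-1
⇒ 4πI² = 3/5
I = (-1)√(3/5/(4π)) = -0.21850969

-0.218510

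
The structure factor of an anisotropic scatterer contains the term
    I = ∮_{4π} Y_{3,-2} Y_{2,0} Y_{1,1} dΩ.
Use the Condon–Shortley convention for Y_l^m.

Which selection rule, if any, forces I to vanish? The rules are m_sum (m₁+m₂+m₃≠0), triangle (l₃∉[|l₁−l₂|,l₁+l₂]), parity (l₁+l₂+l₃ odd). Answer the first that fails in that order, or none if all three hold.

m_sum

Σmᵢ = -1  ✗
l₃∈[|l₁−l₂|,l₁+l₂]=[1,5], have l₃=1
Σlᵢ = 6 ⇒ even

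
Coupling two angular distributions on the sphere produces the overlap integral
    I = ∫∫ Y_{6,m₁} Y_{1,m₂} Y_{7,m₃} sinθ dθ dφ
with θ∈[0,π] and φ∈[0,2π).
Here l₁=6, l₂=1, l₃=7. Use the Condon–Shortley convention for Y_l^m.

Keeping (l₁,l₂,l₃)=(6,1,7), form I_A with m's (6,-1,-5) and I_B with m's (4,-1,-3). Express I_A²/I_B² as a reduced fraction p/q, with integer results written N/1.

l's match ⇒ only the (l;m) 3-j factors differ between A and B.
A: triangle coeff Δ(6,1,7) = 1/1365; Σ_t [0,0]: t=0:+1/958003200 = 1/958003200; (3j)²=1/1365 [(6 1 7; 6 -1 -5)], sign=+1
B: triangle coeff Δ(6,1,7) = 1/1365; Σ_t [0,0]: t=0:+1/14515200 = 1/14515200; (3j)²=2/455 [(6 1 7; 4 -1 -3)], sign=+1
I_A²/I_B² = (1/1365)/(2/455) = 1/6

1/6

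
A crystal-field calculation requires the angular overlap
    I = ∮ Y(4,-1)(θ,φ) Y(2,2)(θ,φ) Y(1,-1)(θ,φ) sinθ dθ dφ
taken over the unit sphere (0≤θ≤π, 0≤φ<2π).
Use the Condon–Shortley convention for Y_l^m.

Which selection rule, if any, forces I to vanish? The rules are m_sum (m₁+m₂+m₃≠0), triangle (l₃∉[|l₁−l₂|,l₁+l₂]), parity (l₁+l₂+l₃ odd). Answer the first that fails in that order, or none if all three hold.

triangle

m₁+m₂+m₃ = -1 + 2 − 1 = 0  ✓
triangle: |4−2|=2 ≤ l₃=1 ≤ 4+2=6  ✗
parity: l₁+l₂+l₃ = 7 is odd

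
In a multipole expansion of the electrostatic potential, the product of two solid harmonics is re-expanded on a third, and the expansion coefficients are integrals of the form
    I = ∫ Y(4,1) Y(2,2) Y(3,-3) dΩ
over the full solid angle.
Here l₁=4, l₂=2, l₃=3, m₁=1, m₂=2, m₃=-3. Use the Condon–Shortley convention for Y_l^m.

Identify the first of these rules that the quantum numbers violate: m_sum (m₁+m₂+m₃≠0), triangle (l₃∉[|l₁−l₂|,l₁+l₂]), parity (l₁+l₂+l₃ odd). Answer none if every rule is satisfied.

parity

azimuthal sum: 1 + 2 − 3 = 0  ✓
2 ≤ 3 ≤ 6 (triangle on l)  ✓
L = 4 + 2 + 3 = 9 (odd)  ✗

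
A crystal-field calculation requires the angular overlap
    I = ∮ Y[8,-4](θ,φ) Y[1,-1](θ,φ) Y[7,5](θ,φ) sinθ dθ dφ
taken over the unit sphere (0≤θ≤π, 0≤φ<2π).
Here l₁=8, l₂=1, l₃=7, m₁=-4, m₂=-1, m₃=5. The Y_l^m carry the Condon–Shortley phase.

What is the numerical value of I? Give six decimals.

m-sum 0 ✓  L=16 even ✓  7≤7≤9 ✓
Π(2lᵢ+1) = 17×3×15 = 765
triangle coeff Δ(8,1,7) = 1/2040
Σ_t [1,1]: t=1:−1/25401600 = -1/25401600
(3j)²=8/255 [(8 1 7; 0 0 0)], sign=+1
Σ_t [0,0]: t=0:+1/1916006400 = 1/1916006400
(3j)²=1/340 [(8 1 7; -4 -1 5)], sign=+1
⇒ 4πI² = 6/85
I = (+1)√(6/85/(4π)) = 0.07494820

0.074948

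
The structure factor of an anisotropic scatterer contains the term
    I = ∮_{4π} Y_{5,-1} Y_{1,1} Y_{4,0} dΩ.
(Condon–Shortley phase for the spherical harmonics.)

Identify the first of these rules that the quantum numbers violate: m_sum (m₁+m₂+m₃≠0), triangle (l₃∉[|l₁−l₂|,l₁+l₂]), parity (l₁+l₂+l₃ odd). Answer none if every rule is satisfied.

Σmᵢ = 0  ✓
l₃∈[|l₁−l₂|,l₁+l₂]=[4,6], have l₃=4  ✓
Σlᵢ = 10 ⇒ even  ✓

none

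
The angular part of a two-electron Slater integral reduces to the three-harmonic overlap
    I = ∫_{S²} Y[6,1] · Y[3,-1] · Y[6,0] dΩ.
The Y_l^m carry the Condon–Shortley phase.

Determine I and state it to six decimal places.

Σlᵢ=15 odd — θ-integrand is odd under cosθ→−cosθ; I=0

0.000000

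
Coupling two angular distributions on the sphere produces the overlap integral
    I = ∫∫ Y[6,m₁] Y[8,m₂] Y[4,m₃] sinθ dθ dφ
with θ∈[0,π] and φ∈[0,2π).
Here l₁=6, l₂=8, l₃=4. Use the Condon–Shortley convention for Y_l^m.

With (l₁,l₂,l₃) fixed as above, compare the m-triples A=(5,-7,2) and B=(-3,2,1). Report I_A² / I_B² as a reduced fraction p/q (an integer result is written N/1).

Shared (l₁,l₂,l₃)=(6,8,4): N and (l;000)² cancel in I_A²/I_B².
A: Δ = 10!·2!·6!/19! = 1/23279256; Racah Σ t=0..1: t=0:+1/435456000 t=1:−1/522547200 = 1/2612736000; ⇒ 3j(6 8 4; 5 -7 2)² = 11/23256, sgn +1
B: Δ = 10!·2!·6!/19! = 1/23279256; Racah Σ t=7..9: t=7:−1/2177280 t=8:+1/3870720 t=9:−1/87091200 = -37/174182400; ⇒ 3j(6 8 4; -3 2 1)² = 20535/2586584, sgn +1
I_A²/I_B² = (11/23256)/(20535/2586584) = 11011/184815

11011/184815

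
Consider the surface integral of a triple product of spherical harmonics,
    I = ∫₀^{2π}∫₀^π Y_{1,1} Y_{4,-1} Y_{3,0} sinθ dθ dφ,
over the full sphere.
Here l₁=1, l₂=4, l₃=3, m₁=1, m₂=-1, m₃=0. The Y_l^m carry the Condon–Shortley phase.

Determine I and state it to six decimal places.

Rules hold: Σm=0, L=8 even, 3≤3≤5.
N = 3·9·7 = 189
Δ = 2!·0!·6!/9! = 1/252
Racah Σ t=1..1: t=1:−1/36 = -1/36
⇒ 3j(1 4 3; 0 0 0)² = 4/63, sgn +1
Racah Σ t=0..0: t=0:+1/72 = 1/72
⇒ 3j(1 4 3; 1 -1 0)² = 5/126, sgn -1
4πI² = N·(3j₀)²·(3jₘ)² = 10/21
I = -1·√(0.47619/4π) = -0.19466390

-0.194664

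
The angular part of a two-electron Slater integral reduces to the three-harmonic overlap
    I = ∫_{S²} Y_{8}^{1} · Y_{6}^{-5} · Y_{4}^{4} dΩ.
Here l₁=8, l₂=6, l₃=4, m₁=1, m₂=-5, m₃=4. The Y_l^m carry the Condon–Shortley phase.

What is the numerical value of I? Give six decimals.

Checks pass: Σm=0; 18 even; l₃=4∈[2,14].
(2·8+1)(2·6+1)(2·4+1) = 1989
Δ: 10! 6! 2! / 19! → 1/23279256
sum: t=4:+1/1658880 t=5:−1/518400 t=6:+1/1658880 = -1/1382400
3j²(8 6 4; 0 0 0) = Δ·Π!·Σ² = 504/46189  (sign -1)
sum: t=1:−1/522547200 = -1/522547200
3j²(8 6 4; 1 -5 4) = Δ·Π!·Σ² = 35/75582  (sign -1)
combine: 4πI² = 1989·504/46189·35/75582 = 8820/877591
take √, sign +1: I = 0.02828025

0.028280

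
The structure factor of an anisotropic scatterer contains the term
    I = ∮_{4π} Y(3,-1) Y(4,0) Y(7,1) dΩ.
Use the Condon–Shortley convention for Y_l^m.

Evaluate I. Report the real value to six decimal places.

Checks pass: Σm=0; 14 even; l₃=7∈[1,7].
(2·3+1)(2·4+1)(2·7+1) = 945
Δ: 0! 6! 8! / 15! → 1/45045
sum: t=0:+1/20736 = 1/20736
3j²(3 4 7; 0 0 0) = Δ·Π!·Σ² = 35/1287  (sign -1)
sum: t=0:+1/27648 = 1/27648
3j²(3 4 7; -1 0 1) = Δ·Π!·Σ² = 10/429  (sign +1)
combine: 4πI² = 945·35/1287·10/429 = 12250/20449
take √, sign -1: I = -0.21833687

-0.218337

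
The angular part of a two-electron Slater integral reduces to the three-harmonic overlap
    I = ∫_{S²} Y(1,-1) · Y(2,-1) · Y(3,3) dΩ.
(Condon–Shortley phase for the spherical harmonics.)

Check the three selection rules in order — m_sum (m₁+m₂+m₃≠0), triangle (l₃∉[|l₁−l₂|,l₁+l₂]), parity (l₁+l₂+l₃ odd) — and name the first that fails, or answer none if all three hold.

m_sum

azimuthal sum: -1 − 1 + 3 = 1  ✗
1 ≤ 3 ≤ 3 (triangle on l)
L = 1 + 2 + 3 = 6 (even)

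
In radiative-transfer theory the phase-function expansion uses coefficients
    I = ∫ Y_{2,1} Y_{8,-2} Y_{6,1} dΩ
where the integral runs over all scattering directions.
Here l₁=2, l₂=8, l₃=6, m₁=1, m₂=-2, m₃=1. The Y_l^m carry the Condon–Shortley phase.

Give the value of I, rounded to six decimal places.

m-sum 0 ✓  L=16 even ✓  6≤6≤10 ✓
Π(2lᵢ+1) = 5×17×13 = 1105
triangle coeff Δ(2,8,6) = 1/30940
Σ_t [2,2]: t=2:+1/2073600 = 1/2073600
(3j)²=28/1105 [(2 8 6; 0 0 0)], sign=+1
Σ_t [1,1]: t=1:−1/3628800 = -1/3628800
(3j)²=36/1547 [(2 8 6; 1 -2 1)], sign=+1
⇒ 4πI² = 144/221
I = (+1)√(144/221/(4π)) = 0.22770899

0.227709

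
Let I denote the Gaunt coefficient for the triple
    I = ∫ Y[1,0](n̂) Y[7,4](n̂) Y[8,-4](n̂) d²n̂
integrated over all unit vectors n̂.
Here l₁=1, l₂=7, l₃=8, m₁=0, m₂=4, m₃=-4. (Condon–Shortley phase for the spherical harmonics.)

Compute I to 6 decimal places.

0.211986

Checks pass: Σm=0; 16 even; l₃=8∈[6,8].
(2·1+1)(2·7+1)(2·8+1) = 765
Δ: 0! 2! 14! / 17! → 1/2040
sum: t=0:+1/25401600 = 1/25401600
3j²(1 7 8; 0 0 0) = Δ·Π!·Σ² = 8/255  (sign +1)
sum: t=0:+1/239500800 = 1/239500800
3j²(1 7 8; 0 4 -4) = Δ·Π!·Σ² = 2/85  (sign +1)
combine: 4πI² = 765·8/255·2/85 = 48/85
take √, sign +1: I = 0.21198553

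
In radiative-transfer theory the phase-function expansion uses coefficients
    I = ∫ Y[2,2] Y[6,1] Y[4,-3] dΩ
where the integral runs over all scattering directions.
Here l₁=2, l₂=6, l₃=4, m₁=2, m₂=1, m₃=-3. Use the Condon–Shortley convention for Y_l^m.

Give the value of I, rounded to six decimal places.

-0.035563

m-sum 0 ✓  L=12 even ✓  4≤4≤8 ✓
Π(2lᵢ+1) = 5×13×9 = 585
triangle coeff Δ(2,6,4) = 1/6435
Σ_t [2,2]: t=2:+1/2304 = 1/2304
(3j)²=5/143 [(2 6 4; 0 0 0)], sign=+1
Σ_t [0,0]: t=0:+1/120960 = 1/120960
(3j)²=1/1287 [(2 6 4; 2 1 -3)], sign=-1
⇒ 4πI² = 25/1573
I = (-1)√(25/1573/(4π)) = -0.03556319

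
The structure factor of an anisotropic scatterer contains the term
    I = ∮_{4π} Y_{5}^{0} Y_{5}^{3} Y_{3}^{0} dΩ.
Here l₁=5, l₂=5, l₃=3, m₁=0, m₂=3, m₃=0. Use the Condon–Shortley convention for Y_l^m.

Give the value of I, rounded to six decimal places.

0.000000

0 + 3 + 0 = 3 ≠ 0: azimuthal integral kills it; I = 0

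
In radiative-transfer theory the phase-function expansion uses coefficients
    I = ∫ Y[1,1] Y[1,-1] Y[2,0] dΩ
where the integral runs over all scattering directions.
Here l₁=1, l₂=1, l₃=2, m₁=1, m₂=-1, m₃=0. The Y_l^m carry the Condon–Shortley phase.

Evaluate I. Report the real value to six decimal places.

m-sum 0 ✓  L=4 even ✓  0≤2≤2 ✓
Π(2lᵢ+1) = 3×3×5 = 45
triangle coeff Δ(1,1,2) = 1/30
Σ_t [0,0]: t=0:+1/1 = 1/1
(3j)²=2/15 [(1 1 2; 0 0 0)], sign=+1
Σ_t [0,0]: t=0:+1/4 = 1/4
(3j)²=1/30 [(1 1 2; 1 -1 0)], sign=+1
⇒ 4πI² = 1/5
I = (+1)√(1/5/(4π)) = 0.12615663

0.126157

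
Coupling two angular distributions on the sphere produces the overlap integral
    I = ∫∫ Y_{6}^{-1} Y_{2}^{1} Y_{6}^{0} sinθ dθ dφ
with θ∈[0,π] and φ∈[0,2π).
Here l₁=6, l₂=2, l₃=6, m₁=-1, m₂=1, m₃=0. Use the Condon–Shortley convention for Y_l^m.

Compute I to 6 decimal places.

-0.030344

m-sum 0 ✓  L=14 even ✓  4≤6≤8 ✓
Π(2lᵢ+1) = 13×5×13 = 845
triangle coeff Δ(6,2,6) = 1/90090
Σ_t [0,2]: t=0:+1/69120 t=1:−1/14400 t=2:+1/69120 = -7/172800
(3j)²=14/715 [(6 2 6; 0 0 0)], sign=-1
Σ_t [1,2]: t=1:−1/34560 t=2:+1/28800 = 1/172800
(3j)²=1/1430 [(6 2 6; -1 1 0)], sign=+1
⇒ 4πI² = 7/605
I = (-1)√(7/605/(4π)) = -0.03034355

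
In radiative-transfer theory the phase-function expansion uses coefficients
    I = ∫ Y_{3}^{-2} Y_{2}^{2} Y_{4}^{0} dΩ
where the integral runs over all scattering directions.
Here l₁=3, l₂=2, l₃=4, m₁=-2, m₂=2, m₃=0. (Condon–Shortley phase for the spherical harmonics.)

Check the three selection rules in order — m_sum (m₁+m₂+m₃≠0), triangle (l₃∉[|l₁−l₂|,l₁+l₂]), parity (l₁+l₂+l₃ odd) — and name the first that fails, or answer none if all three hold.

parity

azimuthal sum: -2 + 2 + 0 = 0  ✓
1 ≤ 4 ≤ 5 (triangle on l)  ✓
L = 3 + 2 + 4 = 9 (odd)  ✗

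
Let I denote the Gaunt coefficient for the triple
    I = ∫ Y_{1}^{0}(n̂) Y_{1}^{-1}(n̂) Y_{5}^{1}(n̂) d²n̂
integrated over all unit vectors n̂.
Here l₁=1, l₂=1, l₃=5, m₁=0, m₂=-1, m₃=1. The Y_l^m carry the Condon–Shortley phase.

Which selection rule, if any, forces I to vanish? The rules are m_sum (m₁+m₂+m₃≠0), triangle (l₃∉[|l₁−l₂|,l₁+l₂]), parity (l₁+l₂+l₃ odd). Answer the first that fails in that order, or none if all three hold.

triangle

azimuthal sum: 0 − 1 + 1 = 0  ✓
0 ≤ 5 ≤ 2 (triangle on l)  ✗
L = 1 + 1 + 5 = 7 (odd)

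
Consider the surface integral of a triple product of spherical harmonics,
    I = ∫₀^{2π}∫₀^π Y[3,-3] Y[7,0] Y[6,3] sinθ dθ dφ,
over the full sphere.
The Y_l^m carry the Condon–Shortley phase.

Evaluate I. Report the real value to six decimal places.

m-sum 0 ✓  L=16 even ✓  4≤6≤10 ✓
Π(2lᵢ+1) = 7×15×13 = 1365
triangle coeff Δ(3,7,6) = 1/2042040
Σ_t [1,3]: t=1:−1/207360 t=2:+1/57600 t=3:−1/207360 = 1/129600
(3j)²=168/12155 [(3 7 6; 0 0 0)], sign=+1
Σ_t [4,4]: t=4:+1/1451520 = 1/1451520
(3j)²=45/4862 [(3 7 6; -3 0 3)], sign=-1
⇒ 4πI² = 79380/454597
I = (-1)√(79380/454597/(4π)) = -0.11787924

-0.117879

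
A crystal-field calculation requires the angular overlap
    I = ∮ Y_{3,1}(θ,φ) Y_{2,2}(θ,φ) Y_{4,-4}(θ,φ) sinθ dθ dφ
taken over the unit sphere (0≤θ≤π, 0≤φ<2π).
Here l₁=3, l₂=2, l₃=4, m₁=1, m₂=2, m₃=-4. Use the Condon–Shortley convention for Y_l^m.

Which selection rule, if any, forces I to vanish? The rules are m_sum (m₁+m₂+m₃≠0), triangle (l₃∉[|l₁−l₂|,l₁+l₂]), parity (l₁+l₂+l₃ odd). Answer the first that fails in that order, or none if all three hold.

m_sum

m₁+m₂+m₃ = 1 + 2 − 4 = -1  ✗
triangle: |3−2|=1 ≤ l₃=4 ≤ 3+2=5
parity: l₁+l₂+l₃ = 9 is odd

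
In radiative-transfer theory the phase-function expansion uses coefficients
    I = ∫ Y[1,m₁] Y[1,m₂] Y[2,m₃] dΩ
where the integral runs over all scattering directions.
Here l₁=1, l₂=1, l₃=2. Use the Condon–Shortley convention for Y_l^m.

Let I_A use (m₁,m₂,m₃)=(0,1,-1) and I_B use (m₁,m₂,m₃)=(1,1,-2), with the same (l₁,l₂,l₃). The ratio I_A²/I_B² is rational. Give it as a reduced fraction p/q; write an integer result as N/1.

l's match ⇒ only the (l;m) 3-j factors differ between A and B.
A: triangle coeff Δ(1,1,2) = 1/30; Σ_t [0,0]: t=0:+1/2 = 1/2; (3j)²=1/10 [(1 1 2; 0 1 -1)], sign=-1
B: triangle coeff Δ(1,1,2) = 1/30; Σ_t [0,0]: t=0:+1/4 = 1/4; (3j)²=1/5 [(1 1 2; 1 1 -2)], sign=+1
I_A²/I_B² = (1/10)/(1/5) = 1/2

1/2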